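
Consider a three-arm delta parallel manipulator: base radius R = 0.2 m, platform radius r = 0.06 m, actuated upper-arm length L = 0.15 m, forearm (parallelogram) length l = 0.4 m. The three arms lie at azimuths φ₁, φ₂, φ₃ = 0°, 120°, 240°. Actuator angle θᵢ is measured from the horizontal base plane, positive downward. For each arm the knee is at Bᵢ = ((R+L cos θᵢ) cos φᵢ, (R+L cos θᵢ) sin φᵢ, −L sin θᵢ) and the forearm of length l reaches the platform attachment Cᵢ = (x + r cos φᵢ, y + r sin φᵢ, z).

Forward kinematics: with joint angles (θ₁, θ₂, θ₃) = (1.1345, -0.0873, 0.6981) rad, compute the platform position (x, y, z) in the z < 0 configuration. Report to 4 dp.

(-0.1221, 0.0874, -0.3514)

arm 1 at φ=0.0°: e+L cos θ1 = 0.2034;  centre 1 = (0.2034, 0.0000, -0.1359)
arm 2 at φ=120.0°: e+L cos θ2 = 0.2894;  centre 2 = (-0.1447, 0.2507, 0.0131)
φ3=240.0°: virtual centre (-0.1275, -0.2208, -0.0964), radius l
|centre ₂|²−|centre ₁|² = 0.0241;  |centre ₃|²−|centre ₁|² = 0.0144
linear system: -0.6962x+0.5013y = 0.0241−0.2981z; -0.6617x+-0.4415y = 0.0144−0.0791z
det = 0.6391;  x = -0.0280+0.2679z,  y = 0.0092+-0.2225z
into |P−centre ₁|² = l²: 1.1213z² + 0.1438z + -0.0879 = 0;  Δ = 0.4150;  z = -0.3514 or 0.2231 → z<0 root = -0.3514
x = -0.1221, y = 0.0874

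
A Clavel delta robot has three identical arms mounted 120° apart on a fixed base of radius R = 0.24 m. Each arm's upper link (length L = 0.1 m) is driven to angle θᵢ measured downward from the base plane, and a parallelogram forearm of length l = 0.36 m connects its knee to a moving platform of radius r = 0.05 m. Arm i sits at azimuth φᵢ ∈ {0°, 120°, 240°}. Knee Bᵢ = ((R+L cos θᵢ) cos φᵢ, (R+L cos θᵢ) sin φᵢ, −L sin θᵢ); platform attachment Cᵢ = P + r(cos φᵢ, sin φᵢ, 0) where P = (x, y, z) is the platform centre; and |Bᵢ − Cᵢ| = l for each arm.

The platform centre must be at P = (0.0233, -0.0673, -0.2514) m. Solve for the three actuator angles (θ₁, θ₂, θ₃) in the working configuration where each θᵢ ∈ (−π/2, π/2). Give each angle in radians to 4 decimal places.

θ₁ = 0.1749, θ₂ = 0.9597, θ₃ = -0.0873

arm 1 (φ=0.0°): x'=0.0233, y'=-0.0673
  A cos θ + B sin θ = C:  0.1667·cos θ + -0.2514·sin θ = 0.1204
  γ=atan2(-0.2514,0.1667)=-0.9853;  ψ=arccos(0.3991)=1.1602;  θ1=γ+ψ≈0.1749
rotate P by −φ2: (-0.0699, 0.0135, -0.2514)
  A=0.2599, B=-0.2514, C=(l²−L²−A²−y'²−z²)/(2L)=-0.0567
  γ=atan2(-0.2514,0.2599)=-0.7687;  ψ=arccos(-0.1569)=1.7284;  θ2=γ+ψ≈0.9597
φ3=240.0° → target in arm frame (0.0466, 0.0538)
  A=0.1434, B=-0.2514, C=(l²−L²−A²−y'²−z²)/(2L)=0.1647
  θ3 = atan2(B,A) + arccos(C/0.2894) = -0.0873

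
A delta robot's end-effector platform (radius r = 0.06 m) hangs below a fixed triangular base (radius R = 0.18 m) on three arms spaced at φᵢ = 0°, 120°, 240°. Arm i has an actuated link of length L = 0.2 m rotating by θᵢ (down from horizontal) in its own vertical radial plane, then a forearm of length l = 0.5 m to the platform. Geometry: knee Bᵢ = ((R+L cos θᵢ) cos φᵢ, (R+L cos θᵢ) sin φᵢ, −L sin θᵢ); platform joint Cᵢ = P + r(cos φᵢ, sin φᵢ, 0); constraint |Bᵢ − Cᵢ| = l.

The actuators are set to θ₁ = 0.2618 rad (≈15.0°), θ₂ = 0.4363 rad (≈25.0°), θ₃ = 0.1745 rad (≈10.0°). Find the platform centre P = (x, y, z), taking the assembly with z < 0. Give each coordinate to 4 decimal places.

(0.0092, -0.0451, -0.4462)

centre 1 = (0.3132·cos0.0°, 0.3132·sin0.0°, -0.0518) = (0.3132, 0.0000, -0.0518)
centre 2 = (0.3013·cos120.0°, 0.3013·sin120.0°, -0.0845) = (-0.1506, 0.2609, -0.0845)
centre 3 = (0.3170·cos240.0°, 0.3170·sin240.0°, -0.0347) = (-0.1585, -0.2745, -0.0347)
|centre ₂|²−|centre ₁|² = -0.0029;  |centre ₃|²−|centre ₁|² = 0.0009
linear system: -0.9276x+0.5218y = -0.0029−-0.0655z; -0.9433x+-0.5490y = 0.0009−0.0341z
Cramer: x(z) = 0.0011-0.0182z;  y(z) = -0.0035+0.0933z
sphere 1 gives Az²+Bz+C=0 with A=1.0090, B=0.1142, C=-0.1499;  B²−4AC=0.6181;  roots -0.4462, 0.3330;  negative root z = -0.4462
x = 0.0092, y = -0.0451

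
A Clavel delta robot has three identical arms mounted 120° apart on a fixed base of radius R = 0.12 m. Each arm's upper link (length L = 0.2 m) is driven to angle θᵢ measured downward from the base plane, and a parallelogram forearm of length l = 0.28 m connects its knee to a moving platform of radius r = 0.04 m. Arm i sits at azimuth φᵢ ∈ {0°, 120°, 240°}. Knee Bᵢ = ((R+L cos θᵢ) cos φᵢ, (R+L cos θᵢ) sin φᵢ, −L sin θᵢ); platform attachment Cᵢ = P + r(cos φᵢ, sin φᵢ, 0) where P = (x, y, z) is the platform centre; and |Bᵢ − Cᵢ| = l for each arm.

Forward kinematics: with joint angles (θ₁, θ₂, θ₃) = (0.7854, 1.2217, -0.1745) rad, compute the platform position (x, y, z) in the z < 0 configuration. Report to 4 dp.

(-0.0121, -0.1444, -0.1962)

arm 1 at φ=0.0°: ρ1 = 0.2214;  centre 1 = (0.2214, 0.0000, -0.1414)
arm 2 at φ=120.0°: ρ2 = 0.1484;  centre 2 = (-0.0742, 0.1285, -0.1879)
φ3=240.0°: virtual centre (-0.1385, -0.2399, 0.0347), radius l
|centre ₂|²−|centre ₁|² = -0.0117;  |centre ₃|²−|centre ₁|² = 0.0089
plane₁₂: -0.5913x+0.2571y+-0.0930z = -0.0117
Cramer: x(z) = 0.0071+0.0980z;  y(z) = -0.0292+0.5873z
into |P−centre ₁|² = l²: 1.3546z² + 0.2066z + -0.0116 = 0;  Δ = 0.1056;  z = -0.1962 or 0.0437 → z<0 root = -0.1962
x = -0.0121, y = -0.1444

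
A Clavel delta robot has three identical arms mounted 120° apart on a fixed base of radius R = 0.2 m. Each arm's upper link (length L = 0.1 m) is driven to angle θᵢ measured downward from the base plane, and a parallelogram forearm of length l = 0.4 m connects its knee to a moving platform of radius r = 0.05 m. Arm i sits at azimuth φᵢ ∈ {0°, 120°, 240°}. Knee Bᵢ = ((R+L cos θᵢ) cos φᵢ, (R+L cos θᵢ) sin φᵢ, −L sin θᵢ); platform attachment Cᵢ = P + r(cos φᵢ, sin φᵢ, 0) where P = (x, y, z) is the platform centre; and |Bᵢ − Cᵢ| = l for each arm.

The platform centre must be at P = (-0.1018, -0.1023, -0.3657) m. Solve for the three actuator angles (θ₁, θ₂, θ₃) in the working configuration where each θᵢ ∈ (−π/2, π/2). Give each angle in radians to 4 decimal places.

rotate P by −φ1: (-0.1018, -0.1023, -0.3657)
  A=0.2518, B=-0.3657, C=(l²−L²−A²−y'²−z²)/(2L)=-0.2880
  γ=atan2(-0.3657,0.2518)=-0.9678;  ψ=arccos(-0.6487)=2.2767;  θ1=γ+ψ≈1.3089
arm 2 (φ=120.0°): x'=-0.0377, y'=0.1393
  A=0.1877, B=-0.3657, C=(l²−L²−A²−y'²−z²)/(2L)=-0.1919
  √(A²+B²)=0.4111;  θ2 = -1.0966+2.0564 ≈ 0.9598
arm 3 (φ=240.0°): x'=0.1395, y'=-0.0370
  e−x'=0.0105;  (l²−L²−(e−x')²−y'²−z²)/2L = 0.0739
  γ=atan2(-0.3657,0.0105)=-1.5421;  ψ=arccos(0.2020)=1.3674;  θ3=γ+ψ≈-0.1747

θ₁ = 1.3089, θ₂ = 0.9598, θ₃ = -0.1747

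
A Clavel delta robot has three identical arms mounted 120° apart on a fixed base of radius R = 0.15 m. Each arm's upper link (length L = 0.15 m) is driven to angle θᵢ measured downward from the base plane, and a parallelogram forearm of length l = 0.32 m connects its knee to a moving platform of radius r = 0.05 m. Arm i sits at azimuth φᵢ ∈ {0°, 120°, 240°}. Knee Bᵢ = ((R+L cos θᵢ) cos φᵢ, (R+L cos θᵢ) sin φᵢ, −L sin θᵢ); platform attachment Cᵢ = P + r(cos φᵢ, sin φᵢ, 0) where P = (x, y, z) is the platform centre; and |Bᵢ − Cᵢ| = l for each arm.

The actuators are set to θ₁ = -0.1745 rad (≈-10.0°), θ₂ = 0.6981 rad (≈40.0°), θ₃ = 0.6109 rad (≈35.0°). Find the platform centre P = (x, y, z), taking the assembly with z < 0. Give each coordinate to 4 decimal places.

φ1=0.0°: virtual centre (0.2477, 0.0000, 0.0260), radius l
arm 2 at φ=120.0°: (R−r)+L cos θ2 = 0.2149;  S2 = (-0.1075, 0.1861, -0.0964)
S3 = (0.2229·cos240.0°, 0.2229·sin240.0°, -0.0860) = (-0.1114, -0.1930, -0.0860)
eliminate P² terms by subtracting sphere 1 from 2 and 3
[-0.7104 0.3722 -0.2449]·P = -0.0066;  [-0.7183 -0.3860 -0.2242]·P = -0.0050
det = 0.5416;  x = 0.0081+-0.3286z,  y = -0.0022+0.0308z
quadratic in z: (1.1089)z²+(0.1053)z+(-0.0443)=0, √Δ=0.4556 → z ∈ {-0.2529, 0.1580}; z = -0.2529 (taking z<0)
x = 0.0912, y = -0.0100

(0.0912, -0.0100, -0.2529)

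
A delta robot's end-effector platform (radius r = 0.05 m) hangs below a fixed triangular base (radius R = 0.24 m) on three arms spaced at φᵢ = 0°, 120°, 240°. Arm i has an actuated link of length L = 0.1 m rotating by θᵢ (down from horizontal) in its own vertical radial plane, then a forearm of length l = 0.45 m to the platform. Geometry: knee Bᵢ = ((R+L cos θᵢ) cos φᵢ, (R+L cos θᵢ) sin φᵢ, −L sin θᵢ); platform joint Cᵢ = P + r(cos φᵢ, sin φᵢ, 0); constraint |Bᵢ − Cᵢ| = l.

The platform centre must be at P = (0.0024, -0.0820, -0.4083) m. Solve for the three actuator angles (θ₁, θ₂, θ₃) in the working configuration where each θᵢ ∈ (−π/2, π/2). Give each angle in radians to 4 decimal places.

θ₁ = 0.6111, θ₂ = 1.0470, θ₃ = 0.1745

arm 1 (φ=0.0°): x'=0.0024, y'=-0.0820
  A=0.1876, B=-0.4083, C=(l²−L²−A²−y'²−z²)/(2L)=-0.0806
  θ1 = atan2(B,A) + arccos(C/0.4493) = 0.6111
rotate P by −φ2: (-0.0722, 0.0389, -0.4083)
  e−x'=0.2622;  (l²−L²−(e−x')²−y'²−z²)/2L = -0.2224
  γ=atan2(-0.4083,0.2622)=-0.9999;  ψ=arccos(-0.4583)=2.0469;  θ2=γ+ψ≈1.0470
rotate P by −φ3: (0.0698, 0.0431, -0.4083)
  e−x'=0.1202;  (l²−L²−(e−x')²−y'²−z²)/2L = 0.0475
  θ3 = atan2(B,A) + arccos(C/0.4256) = 0.1745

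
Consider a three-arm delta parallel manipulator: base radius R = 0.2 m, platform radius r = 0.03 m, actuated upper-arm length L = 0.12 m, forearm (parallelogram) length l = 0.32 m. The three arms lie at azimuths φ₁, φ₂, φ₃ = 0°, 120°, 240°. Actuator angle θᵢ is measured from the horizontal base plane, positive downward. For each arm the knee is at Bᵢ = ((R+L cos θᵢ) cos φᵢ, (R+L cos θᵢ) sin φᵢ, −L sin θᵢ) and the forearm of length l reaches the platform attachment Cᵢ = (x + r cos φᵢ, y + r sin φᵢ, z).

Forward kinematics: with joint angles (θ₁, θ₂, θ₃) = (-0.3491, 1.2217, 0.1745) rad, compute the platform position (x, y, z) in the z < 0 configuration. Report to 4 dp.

S1 = (0.2828·cos0.0°, 0.2828·sin0.0°, 0.0410) = (0.2828, 0.0000, 0.0410)
φ2=120.0°: virtual centre (-0.1055, 0.1828, -0.1128), radius l
φ3=240.0°: virtual centre (-0.1441, -0.2496, -0.0208), radius l
subtract pairs → two planes through P
plane₁₂: -0.7766x+0.3655y+-0.3076z = -0.0244
det = 0.6997;  x = 0.0164+-0.2841z,  y = -0.0318+0.2380z
sphere 1 gives Az²+Bz+C=0 with A=1.1373, B=0.0541, C=-0.0288;  B²−4AC=0.1338;  roots -0.1846, 0.1370;  negative root z = -0.1846
x = 0.0689, y = -0.0757

(0.0689, -0.0757, -0.1846)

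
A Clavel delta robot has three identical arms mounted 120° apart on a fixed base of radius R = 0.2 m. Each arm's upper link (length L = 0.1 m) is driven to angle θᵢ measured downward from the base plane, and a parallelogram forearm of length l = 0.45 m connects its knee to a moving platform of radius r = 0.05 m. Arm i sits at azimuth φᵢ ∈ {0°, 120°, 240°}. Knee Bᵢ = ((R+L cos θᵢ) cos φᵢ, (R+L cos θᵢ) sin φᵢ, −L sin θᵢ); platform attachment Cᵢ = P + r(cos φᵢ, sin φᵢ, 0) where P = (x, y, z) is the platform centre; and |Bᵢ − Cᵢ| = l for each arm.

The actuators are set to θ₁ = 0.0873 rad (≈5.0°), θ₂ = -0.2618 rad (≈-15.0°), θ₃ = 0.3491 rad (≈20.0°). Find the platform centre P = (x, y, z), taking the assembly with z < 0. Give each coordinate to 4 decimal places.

arm 1 at φ=0.0°: (R−r)+L cos θ1 = 0.2496;  O1 = (0.2496, 0.0000, -0.0087)
arm 2 at φ=120.0°: (R−r)+L cos θ2 = 0.2466;  O2 = (-0.1233, 0.2136, 0.0259)
O3 = (0.2440·cos240.0°, 0.2440·sin240.0°, -0.0342) = (-0.1220, -0.2113, -0.0342)
subtract pairs → two planes through P
[-0.7458 0.4271 0.0692]·P = -0.0009;  [-0.7432 -0.4226 -0.0510]·P = -0.0017
det = 0.6326;  x = 0.0018+0.0118z,  y = 0.0009+-0.1414z
quadratic in z: (1.0201)z²+(0.0113)z+(-0.1410)=0, √Δ=0.7586 → z ∈ {-0.3773, 0.3662}; z = -0.3773 (taking z<0)
x = -0.0027, y = 0.0543

(-0.0027, 0.0543, -0.3773)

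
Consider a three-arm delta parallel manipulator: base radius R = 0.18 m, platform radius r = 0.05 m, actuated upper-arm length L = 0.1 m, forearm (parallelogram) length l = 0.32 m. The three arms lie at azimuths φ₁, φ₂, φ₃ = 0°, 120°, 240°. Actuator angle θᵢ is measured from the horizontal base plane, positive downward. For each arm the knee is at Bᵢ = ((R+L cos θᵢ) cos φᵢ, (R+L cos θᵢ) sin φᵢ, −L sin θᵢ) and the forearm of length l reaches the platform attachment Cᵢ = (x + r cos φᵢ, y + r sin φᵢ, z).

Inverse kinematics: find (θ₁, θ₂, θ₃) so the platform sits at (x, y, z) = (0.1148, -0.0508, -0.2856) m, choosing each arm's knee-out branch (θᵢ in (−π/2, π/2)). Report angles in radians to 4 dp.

φ1=0.0° → target in arm frame (0.1148, -0.0508)
  A cos θ + B sin θ = C:  0.0152·cos θ + -0.2856·sin θ = 0.0401
  γ=atan2(-0.2856,0.0152)=-1.5176;  ψ=arccos(0.1402)=1.4301;  θ1=γ+ψ≈-0.0875
arm 2 (φ=120.0°): x'=-0.1014, y'=-0.0740
  A cos θ + B sin θ = C:  0.2314·cos θ + -0.2856·sin θ = -0.2409
  γ=atan2(-0.2856,0.2314)=-0.8899;  ψ=arccos(-0.6555)=2.2857;  θ2=γ+ψ≈1.3958
arm 3 (φ=240.0°): x'=-0.0134, y'=0.1248
  A cos θ + B sin θ = C:  0.1434·cos θ + -0.2856·sin θ = -0.1266
  √(A²+B²)=0.3196;  θ3 = -1.1055+1.9780 ≈ 0.8725

θ₁ = -0.0875, θ₂ = 1.3958, θ₃ = 0.8725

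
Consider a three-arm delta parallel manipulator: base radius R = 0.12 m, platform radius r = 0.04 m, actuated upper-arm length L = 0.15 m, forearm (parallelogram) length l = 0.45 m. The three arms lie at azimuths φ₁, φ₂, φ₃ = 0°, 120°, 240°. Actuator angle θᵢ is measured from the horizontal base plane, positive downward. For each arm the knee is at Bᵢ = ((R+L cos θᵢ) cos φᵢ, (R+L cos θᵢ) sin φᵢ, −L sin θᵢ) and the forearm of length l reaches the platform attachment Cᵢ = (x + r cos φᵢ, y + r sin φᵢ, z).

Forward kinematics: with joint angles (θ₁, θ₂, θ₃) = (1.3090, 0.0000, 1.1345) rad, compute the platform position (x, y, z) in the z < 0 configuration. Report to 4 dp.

(-0.1546, 0.1891, -0.4481)

φ1=0.0°: virtual centre (0.1188, 0.0000, -0.1449), radius l
arm 2 at φ=120.0°: (R−r)+L cos θ2 = 0.2300;  S2 = (-0.1150, 0.1992, 0.0000)
φ3=240.0°: virtual centre (-0.0717, -0.1242, -0.1359), radius l
|S₂|²−|S₁|² = 0.0178;  |S₃|²−|S₁|² = 0.0039
[-0.4676 0.3984 0.2898]·P = 0.0178;  [-0.3810 -0.2484 0.0179]·P = 0.0039
Cramer: x(z) = -0.0223+0.2952z;  y(z) = 0.0184-0.3809z
into |P−S₁|² = l²: 1.2322z² + 0.1924z + -0.1612 = 0;  Δ = 0.8318;  z = -0.4481 or 0.2920 → z<0 root = -0.4481
x = -0.1546, y = 0.1891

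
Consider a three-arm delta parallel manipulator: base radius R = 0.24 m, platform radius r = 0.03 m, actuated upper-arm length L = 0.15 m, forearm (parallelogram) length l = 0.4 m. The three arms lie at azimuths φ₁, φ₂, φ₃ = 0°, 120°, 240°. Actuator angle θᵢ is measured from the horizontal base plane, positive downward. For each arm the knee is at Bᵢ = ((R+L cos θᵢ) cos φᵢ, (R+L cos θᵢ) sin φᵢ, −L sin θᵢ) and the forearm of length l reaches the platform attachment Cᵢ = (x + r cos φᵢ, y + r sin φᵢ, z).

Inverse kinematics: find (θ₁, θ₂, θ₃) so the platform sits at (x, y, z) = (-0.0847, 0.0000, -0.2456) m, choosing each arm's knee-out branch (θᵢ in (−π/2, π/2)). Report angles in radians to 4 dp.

θ₁ = 0.9601, θ₂ = 0.0871, θ₃ = 0.0871

φ1=0.0° → target in arm frame (-0.0847, 0.0000)
  e−x'=0.2947;  (l²−L²−(e−x')²−y'²−z²)/2L = -0.0322
  θ1 = atan2(B,A) + arccos(C/0.3836) = 0.9601
arm 2 (φ=120.0°): x'=0.0423, y'=0.0734
  e−x'=0.1677;  (l²−L²−(e−x')²−y'²−z²)/2L = 0.1456
  γ=atan2(-0.2456,0.1677)=-0.9718;  ψ=arccos(0.4898)=1.0590;  θ2=γ+ψ≈0.0871
arm 3 (φ=240.0°): x'=0.0424, y'=-0.0734
  e−x'=0.1676;  (l²−L²−(e−x')²−y'²−z²)/2L = 0.1456
  θ3 = atan2(B,A) + arccos(C/0.2974) = 0.0871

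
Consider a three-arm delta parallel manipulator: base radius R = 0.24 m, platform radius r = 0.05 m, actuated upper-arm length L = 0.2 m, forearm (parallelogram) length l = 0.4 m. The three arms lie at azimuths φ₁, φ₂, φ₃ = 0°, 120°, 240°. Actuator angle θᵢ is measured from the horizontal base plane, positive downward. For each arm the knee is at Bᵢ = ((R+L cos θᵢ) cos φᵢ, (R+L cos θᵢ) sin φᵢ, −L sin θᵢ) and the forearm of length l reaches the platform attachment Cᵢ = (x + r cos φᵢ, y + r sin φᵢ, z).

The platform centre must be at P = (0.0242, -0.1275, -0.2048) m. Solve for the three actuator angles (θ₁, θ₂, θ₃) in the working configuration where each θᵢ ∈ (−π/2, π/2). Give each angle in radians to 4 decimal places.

arm 1 (φ=0.0°): x'=0.0242, y'=-0.1275
  A cos θ + B sin θ = C:  0.1658·cos θ + -0.2048·sin θ = 0.0858
  √(A²+B²)=0.2635;  θ1 = -0.8902+1.2392 ≈ 0.3490
rotate P by −φ2: (-0.1225, 0.0428, -0.2048)
  e−x'=0.3125;  (l²−L²−(e−x')²−y'²−z²)/2L = -0.0536
  γ=atan2(-0.2048,0.3125)=-0.5801;  ψ=arccos(-0.1435)=1.7148;  θ2=γ+ψ≈1.1346
arm 3 (φ=240.0°): x'=0.0983, y'=0.0847
  A=0.0917, B=-0.2048, C=(l²−L²−A²−y'²−z²)/(2L)=0.1562
  √(A²+B²)=0.2244;  θ3 = -1.1499+0.8009 ≈ -0.3490

θ₁ = 0.3490, θ₂ = 1.1346, θ₃ = -0.3490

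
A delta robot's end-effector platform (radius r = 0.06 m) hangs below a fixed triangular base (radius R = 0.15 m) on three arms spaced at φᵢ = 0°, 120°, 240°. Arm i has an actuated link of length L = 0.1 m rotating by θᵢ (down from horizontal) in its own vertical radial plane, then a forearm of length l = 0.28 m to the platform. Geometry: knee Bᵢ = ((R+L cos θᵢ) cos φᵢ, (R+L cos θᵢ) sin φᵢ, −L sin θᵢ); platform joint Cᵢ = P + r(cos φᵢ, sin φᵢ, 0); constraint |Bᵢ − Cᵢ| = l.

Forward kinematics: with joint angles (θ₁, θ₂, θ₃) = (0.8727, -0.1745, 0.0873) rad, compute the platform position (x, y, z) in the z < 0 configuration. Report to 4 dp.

S1 = (0.1543·cos0.0°, 0.1543·sin0.0°, -0.0766) = (0.1543, 0.0000, -0.0766)
S2 = (0.1885·cos120.0°, 0.1885·sin120.0°, 0.0174) = (-0.0942, 0.1632, 0.0174)
S3 = (0.1896·cos240.0°, 0.1896·sin240.0°, -0.0087) = (-0.0948, -0.1642, -0.0087)
subtract pairs → two planes through P
plane₁₂: -0.4970x+0.3265y+0.1879z = 0.0062
Cramer: x(z) = -0.0126+0.3254z;  y(z) = -0.0003-0.0802z
sphere 1 gives Az²+Bz+C=0 with A=1.1123, B=0.0447, C=-0.0447;  B²−4AC=0.2008;  roots -0.2215, 0.1814;  negative root z = -0.2215
x = -0.0847, y = 0.0175

(-0.0847, 0.0175, -0.2215)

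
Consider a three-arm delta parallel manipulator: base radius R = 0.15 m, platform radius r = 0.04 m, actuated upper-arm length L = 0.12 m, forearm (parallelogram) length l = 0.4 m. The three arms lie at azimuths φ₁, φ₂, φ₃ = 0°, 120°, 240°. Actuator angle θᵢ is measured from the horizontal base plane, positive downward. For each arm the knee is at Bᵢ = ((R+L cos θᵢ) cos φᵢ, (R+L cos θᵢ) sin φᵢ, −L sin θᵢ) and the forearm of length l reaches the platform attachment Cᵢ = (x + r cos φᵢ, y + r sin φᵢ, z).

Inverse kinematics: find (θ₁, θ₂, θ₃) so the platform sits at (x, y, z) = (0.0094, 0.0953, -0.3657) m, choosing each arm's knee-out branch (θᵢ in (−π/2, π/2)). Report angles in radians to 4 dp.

rotate P by −φ1: (0.0094, 0.0953, -0.3657)
  e−x'=0.1006;  (l²−L²−(e−x')²−y'²−z²)/2L = -0.0306
  γ=atan2(-0.3657,0.1006)=-1.3023;  ψ=arccos(-0.0806)=1.6515;  θ1=γ+ψ≈0.3492
φ2=120.0° → target in arm frame (0.0778, -0.0558)
  A cos θ + B sin θ = C:  0.0322·cos θ + -0.3657·sin θ = 0.0322
  √(A²+B²)=0.3671;  θ2 = -1.4831+1.4831 ≈ 0.0000
arm 3 (φ=240.0°): x'=-0.0872, y'=-0.0395
  A=0.1972, B=-0.3657, C=(l²−L²−A²−y'²−z²)/(2L)=-0.1192
  √(A²+B²)=0.4155;  θ3 = -1.0762+1.8617 ≈ 0.7855

θ₁ = 0.3492, θ₂ = 0.0000, θ₃ = 0.7855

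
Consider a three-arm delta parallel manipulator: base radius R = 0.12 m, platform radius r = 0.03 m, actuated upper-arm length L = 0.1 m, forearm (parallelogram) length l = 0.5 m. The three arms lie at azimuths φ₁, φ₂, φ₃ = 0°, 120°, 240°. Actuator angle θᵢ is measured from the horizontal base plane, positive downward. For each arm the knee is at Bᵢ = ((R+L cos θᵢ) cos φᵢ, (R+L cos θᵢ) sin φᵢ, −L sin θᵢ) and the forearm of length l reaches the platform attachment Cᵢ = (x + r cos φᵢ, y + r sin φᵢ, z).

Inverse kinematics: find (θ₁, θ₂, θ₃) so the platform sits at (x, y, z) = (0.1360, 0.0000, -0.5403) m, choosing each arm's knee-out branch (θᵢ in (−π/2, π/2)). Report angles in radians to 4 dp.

θ₁ = 0.4367, θ₂ = 1.2221, θ₃ = 1.2221

rotate P by −φ1: (0.1360, 0.0000, -0.5403)
  A cos θ + B sin θ = C:  -0.0460·cos θ + -0.5403·sin θ = -0.2702
  θ1 = atan2(B,A) + arccos(C/0.5423) = 0.4367
arm 2 (φ=120.0°): x'=-0.0680, y'=-0.1178
  A cos θ + B sin θ = C:  0.1580·cos θ + -0.5403·sin θ = -0.4538
  √(A²+B²)=0.5629;  θ2 = -1.2863+2.5084 ≈ 1.2221
rotate P by −φ3: (-0.0680, 0.1178, -0.5403)
  e−x'=0.1580;  (l²−L²−(e−x')²−y'²−z²)/2L = -0.4538
  √(A²+B²)=0.5629;  θ3 = -1.2863+2.5084 ≈ 1.2221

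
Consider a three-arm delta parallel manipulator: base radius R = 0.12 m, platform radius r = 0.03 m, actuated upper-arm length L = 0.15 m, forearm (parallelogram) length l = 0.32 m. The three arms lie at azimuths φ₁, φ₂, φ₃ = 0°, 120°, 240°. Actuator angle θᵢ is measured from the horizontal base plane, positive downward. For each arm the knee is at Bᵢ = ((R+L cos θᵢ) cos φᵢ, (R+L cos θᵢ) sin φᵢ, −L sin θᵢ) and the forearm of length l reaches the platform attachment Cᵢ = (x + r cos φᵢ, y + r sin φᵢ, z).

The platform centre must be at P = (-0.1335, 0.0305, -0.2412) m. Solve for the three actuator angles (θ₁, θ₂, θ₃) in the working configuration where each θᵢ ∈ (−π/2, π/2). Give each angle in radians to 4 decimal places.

arm 1 (φ=0.0°): x'=-0.1335, y'=0.0305
  A=0.2235, B=-0.2412, C=(l²−L²−A²−y'²−z²)/(2L)=-0.0972
  √(A²+B²)=0.3288;  θ1 = -0.8235+1.8709 ≈ 1.0474
rotate P by −φ2: (0.0932, 0.1004, -0.2412)
  e−x'=-0.0032;  (l²−L²−(e−x')²−y'²−z²)/2L = 0.0388
  θ2 = atan2(B,A) + arccos(C/0.2412) = -0.1747
rotate P by −φ3: (0.0403, -0.1309, -0.2412)
  A cos θ + B sin θ = C:  0.0497·cos θ + -0.2412·sin θ = 0.0071
  γ=atan2(-0.2412,0.0497)=-1.3677;  ψ=arccos(0.0288)=1.5420;  θ3=γ+ψ≈0.1742

θ₁ = 1.0474, θ₂ = -0.1747, θ₃ = 0.1742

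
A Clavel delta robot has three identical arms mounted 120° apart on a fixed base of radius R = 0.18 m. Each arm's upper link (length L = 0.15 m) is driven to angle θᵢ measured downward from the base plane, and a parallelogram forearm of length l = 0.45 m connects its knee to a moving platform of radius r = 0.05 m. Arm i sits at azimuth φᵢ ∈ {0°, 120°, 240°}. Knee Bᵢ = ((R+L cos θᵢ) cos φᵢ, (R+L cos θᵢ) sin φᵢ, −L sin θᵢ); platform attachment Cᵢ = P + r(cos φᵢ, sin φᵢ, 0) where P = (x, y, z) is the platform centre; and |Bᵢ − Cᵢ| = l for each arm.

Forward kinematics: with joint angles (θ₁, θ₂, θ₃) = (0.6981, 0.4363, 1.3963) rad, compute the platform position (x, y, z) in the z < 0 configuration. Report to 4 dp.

(0.0458, 0.1543, -0.4693)

arm 1 at φ=0.0°: e+L cos θ1 = 0.2449;  S1 = (0.2449, 0.0000, -0.0964)
arm 2 at φ=120.0°: e+L cos θ2 = 0.2659;  S2 = (-0.1330, 0.2303, -0.0634)
φ3=240.0°: virtual centre (-0.0780, -0.1351, -0.1477), radius l
eliminate P² terms by subtracting sphere 1 from 2 and 3
linear system: -0.7558x+0.4606y = 0.0055−0.0661z; -0.6459x+-0.2703y = -0.0231−-0.1026z
det = 0.5018;  x = 0.0183+-0.0586z,  y = 0.0418+-0.2396z
quadratic in z: (1.0608)z²+(0.1994)z+(-0.1401)=0, √Δ=0.7963 → z ∈ {-0.4693, 0.2814}; z = -0.4693 (taking z<0)
x = 0.0458, y = 0.1543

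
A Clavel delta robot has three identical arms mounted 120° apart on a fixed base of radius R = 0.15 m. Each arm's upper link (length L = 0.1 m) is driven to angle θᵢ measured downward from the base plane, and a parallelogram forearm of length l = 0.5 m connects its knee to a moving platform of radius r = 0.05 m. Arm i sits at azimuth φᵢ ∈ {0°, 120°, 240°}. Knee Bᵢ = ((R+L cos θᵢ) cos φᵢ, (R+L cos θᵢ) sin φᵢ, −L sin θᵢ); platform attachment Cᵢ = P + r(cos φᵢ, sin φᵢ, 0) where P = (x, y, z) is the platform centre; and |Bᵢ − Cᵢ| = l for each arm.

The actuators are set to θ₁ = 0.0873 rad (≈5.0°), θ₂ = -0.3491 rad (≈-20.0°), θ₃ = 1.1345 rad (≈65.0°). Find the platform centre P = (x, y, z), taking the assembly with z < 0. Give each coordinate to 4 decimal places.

(0.0580, 0.2112, -0.4392)

arm 1 at φ=0.0°: e+L cos θ1 = 0.1996;  S1 = (0.1996, 0.0000, -0.0087)
φ2=120.0°: virtual centre (-0.0970, 0.1680, 0.0342), radius l
S3 = (0.1423·cos240.0°, 0.1423·sin240.0°, -0.0906) = (-0.0711, -0.1232, -0.0906)
|S₂|²−|S₁|² = -0.0011;  |S₃|²−|S₁|² = -0.0115
[-0.5932 0.3360 0.0858]·P = -0.0011;  [-0.5415 -0.2464 -0.1638]·P = -0.0115
Cramer: x(z) = 0.0126-0.1033z;  y(z) = 0.0189-0.4379z
quadratic in z: (1.2024)z²+(0.0395)z+(-0.2146)=0, √Δ=1.0167 → z ∈ {-0.4392, 0.4063}; z = -0.4392 (taking z<0)
x = 0.0580, y = 0.2112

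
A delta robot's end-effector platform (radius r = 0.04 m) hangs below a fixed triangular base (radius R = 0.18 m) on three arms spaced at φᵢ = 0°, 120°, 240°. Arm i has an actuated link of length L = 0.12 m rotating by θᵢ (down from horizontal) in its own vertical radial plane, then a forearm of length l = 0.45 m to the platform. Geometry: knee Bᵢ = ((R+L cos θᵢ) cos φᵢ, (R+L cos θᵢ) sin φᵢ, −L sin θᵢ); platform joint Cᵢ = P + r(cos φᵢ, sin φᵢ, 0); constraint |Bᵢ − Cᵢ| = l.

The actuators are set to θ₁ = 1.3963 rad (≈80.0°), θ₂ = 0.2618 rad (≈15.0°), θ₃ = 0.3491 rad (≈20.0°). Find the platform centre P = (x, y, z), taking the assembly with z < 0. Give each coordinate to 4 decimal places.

(-0.1670, 0.0101, -0.4263)

φ1=0.0°: virtual centre (0.1608, 0.0000, -0.1182), radius l
arm 2 at φ=120.0°: (R−r)+L cos θ2 = 0.2559;  S2 = (-0.1280, 0.2216, -0.0311)
arm 3 at φ=240.0°: (R−r)+L cos θ3 = 0.2528;  S3 = (-0.1264, -0.2189, -0.0410)
|S₂|²−|S₁|² = 0.0266;  |S₃|²−|S₁|² = 0.0257
[-0.5776 0.4433 0.1742]·P = 0.0266;  [-0.5744 -0.4378 0.1543]·P = 0.0257
det = 0.5075;  x = -0.0454+0.2851z,  y = 0.0008+-0.0217z
into |P−S₁|² = l²: 1.0817z² + 0.1187z + -0.1460 = 0;  Δ = 0.6457;  z = -0.4263 or 0.3166 → z<0 root = -0.4263
x = -0.1670, y = 0.0101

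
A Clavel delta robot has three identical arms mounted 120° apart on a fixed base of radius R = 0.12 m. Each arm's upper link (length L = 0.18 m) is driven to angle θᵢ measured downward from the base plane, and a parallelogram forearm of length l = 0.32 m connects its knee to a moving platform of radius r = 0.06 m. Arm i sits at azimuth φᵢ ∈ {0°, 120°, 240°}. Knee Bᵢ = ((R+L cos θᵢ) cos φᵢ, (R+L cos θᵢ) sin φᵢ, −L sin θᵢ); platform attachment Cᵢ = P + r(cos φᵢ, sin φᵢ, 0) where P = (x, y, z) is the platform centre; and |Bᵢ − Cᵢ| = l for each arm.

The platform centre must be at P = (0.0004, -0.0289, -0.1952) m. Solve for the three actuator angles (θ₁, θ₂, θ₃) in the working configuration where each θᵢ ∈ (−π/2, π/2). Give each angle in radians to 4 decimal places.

φ1=0.0° → target in arm frame (0.0004, -0.0289)
  A cos θ + B sin θ = C:  0.0596·cos θ + -0.1952·sin θ = 0.0764
  √(A²+B²)=0.2041;  θ1 = -1.2745+1.1870 ≈ -0.0874
φ2=120.0° → target in arm frame (-0.0252, 0.0141)
  e−x'=0.0852;  (l²−L²−(e−x')²−y'²−z²)/2L = 0.0679
  √(A²+B²)=0.2130;  θ2 = -1.1591+1.2465 ≈ 0.0874
φ3=240.0° → target in arm frame (0.0248, 0.0148)
  A=0.0352, B=-0.1952, C=(l²−L²−A²−y'²−z²)/(2L)=0.0846
  θ3 = atan2(B,A) + arccos(C/0.1983) = -0.2622

θ₁ = -0.0874, θ₂ = 0.0874, θ₃ = -0.2622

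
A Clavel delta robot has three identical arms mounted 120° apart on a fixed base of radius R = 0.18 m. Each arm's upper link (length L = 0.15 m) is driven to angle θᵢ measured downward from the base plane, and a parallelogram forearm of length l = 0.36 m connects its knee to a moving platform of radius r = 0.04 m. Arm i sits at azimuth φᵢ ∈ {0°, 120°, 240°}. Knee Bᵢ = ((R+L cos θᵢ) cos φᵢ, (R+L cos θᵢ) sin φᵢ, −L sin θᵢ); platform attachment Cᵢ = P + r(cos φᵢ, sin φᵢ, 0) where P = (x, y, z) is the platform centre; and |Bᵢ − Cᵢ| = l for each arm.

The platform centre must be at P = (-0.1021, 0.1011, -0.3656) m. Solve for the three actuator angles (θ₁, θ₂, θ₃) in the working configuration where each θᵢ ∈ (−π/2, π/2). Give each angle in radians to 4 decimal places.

arm 1 (φ=0.0°): x'=-0.1021, y'=0.1011
  A cos θ + B sin θ = C:  0.2421·cos θ + -0.3656·sin θ = -0.3180
  √(A²+B²)=0.4385;  θ1 = -0.9859+2.3821 ≈ 1.3962
arm 2 (φ=120.0°): x'=0.1386, y'=0.0379
  A cos θ + B sin θ = C:  0.0014·cos θ + -0.3656·sin θ = -0.0933
  √(A²+B²)=0.3656;  θ2 = -1.5670+1.8289 ≈ 0.2620
arm 3 (φ=240.0°): x'=-0.0365, y'=-0.1390
  A=0.1765, B=-0.3656, C=(l²−L²−A²−y'²−z²)/(2L)=-0.2568
  √(A²+B²)=0.4060;  θ3 = -1.1210+2.2555 ≈ 1.1345

θ₁ = 1.3962, θ₂ = 0.2620, θ₃ = 1.1345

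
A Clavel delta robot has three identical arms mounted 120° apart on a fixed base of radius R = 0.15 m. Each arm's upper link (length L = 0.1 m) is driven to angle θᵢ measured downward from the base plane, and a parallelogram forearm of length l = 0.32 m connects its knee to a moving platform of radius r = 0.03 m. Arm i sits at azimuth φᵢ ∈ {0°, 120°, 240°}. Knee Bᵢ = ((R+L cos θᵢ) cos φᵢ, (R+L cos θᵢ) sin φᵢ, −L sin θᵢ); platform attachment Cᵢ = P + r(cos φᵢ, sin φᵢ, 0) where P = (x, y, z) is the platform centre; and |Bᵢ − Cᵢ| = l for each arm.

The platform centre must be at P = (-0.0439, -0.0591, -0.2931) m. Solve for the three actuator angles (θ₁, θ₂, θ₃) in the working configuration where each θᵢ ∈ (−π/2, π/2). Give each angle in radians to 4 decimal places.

θ₁ = 0.8731, θ₂ = 0.7854, θ₃ = 0.0873

rotate P by −φ1: (-0.0439, -0.0591, -0.2931)
  e−x'=0.1639;  (l²−L²−(e−x')²−y'²−z²)/2L = -0.1193
  γ=atan2(-0.2931,0.1639)=-1.0609;  ψ=arccos(-0.3553)=1.9340;  θ1=γ+ψ≈0.8731
arm 2 (φ=120.0°): x'=-0.0292, y'=0.0676
  e−x'=0.1492;  (l²−L²−(e−x')²−y'²−z²)/2L = -0.1017
  γ=atan2(-0.2931,0.1492)=-1.0999;  ψ=arccos(-0.3093)=1.8852;  θ2=γ+ψ≈0.7854
arm 3 (φ=240.0°): x'=0.0731, y'=-0.0085
  e−x'=0.0469;  (l²−L²−(e−x')²−y'²−z²)/2L = 0.0211
  √(A²+B²)=0.2968;  θ3 = -1.4122+1.4996 ≈ 0.0873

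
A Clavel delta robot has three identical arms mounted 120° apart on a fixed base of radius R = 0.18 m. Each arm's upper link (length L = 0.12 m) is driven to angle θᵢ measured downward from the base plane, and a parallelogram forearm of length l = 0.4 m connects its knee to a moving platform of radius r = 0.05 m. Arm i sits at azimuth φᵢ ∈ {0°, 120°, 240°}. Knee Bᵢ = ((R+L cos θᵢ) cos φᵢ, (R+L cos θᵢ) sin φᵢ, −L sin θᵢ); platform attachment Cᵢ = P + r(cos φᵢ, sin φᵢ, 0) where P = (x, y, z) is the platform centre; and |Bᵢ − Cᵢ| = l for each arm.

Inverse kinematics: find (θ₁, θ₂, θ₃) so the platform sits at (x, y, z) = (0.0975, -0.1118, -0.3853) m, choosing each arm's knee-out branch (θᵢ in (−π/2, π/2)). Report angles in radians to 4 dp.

θ₁ = 0.2619, θ₂ = 1.3966, θ₃ = 0.5242

arm 1 (φ=0.0°): x'=0.0975, y'=-0.1118
  A cos θ + B sin θ = C:  0.0325·cos θ + -0.3853·sin θ = -0.0684
  γ=atan2(-0.3853,0.0325)=-1.4866;  ψ=arccos(-0.1768)=1.7486;  θ1=γ+ψ≈0.2619
rotate P by −φ2: (-0.1456, -0.0285, -0.3853)
  A cos θ + B sin θ = C:  0.2756·cos θ + -0.3853·sin θ = -0.3317
  γ=atan2(-0.3853,0.2756)=-0.9499;  ψ=arccos(-0.7002)=2.3465;  θ2=γ+ψ≈1.3966
φ3=240.0° → target in arm frame (0.0481, 0.1403)
  A=0.0819, B=-0.3853, C=(l²−L²−A²−y'²−z²)/(2L)=-0.1219
  √(A²+B²)=0.3939;  θ3 = -1.3613+1.8855 ≈ 0.5242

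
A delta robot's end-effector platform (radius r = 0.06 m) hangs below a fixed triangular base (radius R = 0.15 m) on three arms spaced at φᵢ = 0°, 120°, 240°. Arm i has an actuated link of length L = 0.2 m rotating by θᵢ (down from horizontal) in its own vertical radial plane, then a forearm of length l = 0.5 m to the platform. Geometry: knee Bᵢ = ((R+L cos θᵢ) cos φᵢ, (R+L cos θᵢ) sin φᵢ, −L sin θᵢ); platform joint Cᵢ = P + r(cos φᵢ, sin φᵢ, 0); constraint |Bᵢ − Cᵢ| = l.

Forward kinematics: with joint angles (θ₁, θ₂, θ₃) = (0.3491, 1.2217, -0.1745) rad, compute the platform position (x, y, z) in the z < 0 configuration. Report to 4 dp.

φ1=0.0°: virtual centre (0.2779, 0.0000, -0.0684), radius l
arm 2 at φ=120.0°: (R−r)+L cos θ2 = 0.1584;  O2 = (-0.0792, 0.1372, -0.1879)
φ3=240.0°: virtual centre (-0.1435, -0.2485, 0.0347), radius l
eliminate P² terms by subtracting sphere 1 from 2 and 3
[-0.7143 0.2744 -0.2391]·P = -0.0215;  [-0.8428 -0.4970 0.2063]·P = 0.0016
Cramer: x(z) = 0.0175-0.1061z;  y(z) = -0.0329+0.5950z
quadratic in z: (1.3653)z²+(0.1529)z+(-0.1764)=0, √Δ=0.9933 → z ∈ {-0.4198, 0.3078}; z = -0.4198 (taking z<0)
x = 0.0620, y = -0.2827

(0.0620, -0.2827, -0.4198)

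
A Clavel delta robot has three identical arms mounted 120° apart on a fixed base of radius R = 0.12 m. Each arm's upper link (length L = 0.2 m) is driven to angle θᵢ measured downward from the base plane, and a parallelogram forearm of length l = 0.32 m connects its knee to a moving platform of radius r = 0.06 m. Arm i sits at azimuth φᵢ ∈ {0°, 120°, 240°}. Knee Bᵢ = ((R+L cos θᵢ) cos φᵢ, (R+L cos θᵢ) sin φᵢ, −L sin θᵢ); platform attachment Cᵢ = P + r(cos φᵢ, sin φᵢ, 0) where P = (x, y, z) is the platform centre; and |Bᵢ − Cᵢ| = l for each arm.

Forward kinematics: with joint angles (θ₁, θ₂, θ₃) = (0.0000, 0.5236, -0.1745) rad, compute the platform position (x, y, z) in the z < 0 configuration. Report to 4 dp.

φ1=0.0°: virtual centre (0.2600, 0.0000, 0.0000), radius l
S2 = (0.2332·cos120.0°, 0.2332·sin120.0°, -0.1000) = (-0.1166, 0.2020, -0.1000)
φ3=240.0°: virtual centre (-0.1285, -0.2225, 0.0347), radius l
eliminate P² terms by subtracting sphere 1 from 2 and 3
linear system: -0.7532x+0.4039y = -0.0032−-0.2000z; -0.7770x+-0.4451y = -0.0004−0.0694z
det = 0.6491;  x = 0.0024+-0.0939z,  y = -0.0034+0.3200z
quadratic in z: (1.1112)z²+(0.0462)z+(-0.0360)=0, √Δ=0.4029 → z ∈ {-0.2021, 0.1605}; z = -0.2021 (taking z<0)
x = 0.0214, y = -0.0681

(0.0214, -0.0681, -0.2021)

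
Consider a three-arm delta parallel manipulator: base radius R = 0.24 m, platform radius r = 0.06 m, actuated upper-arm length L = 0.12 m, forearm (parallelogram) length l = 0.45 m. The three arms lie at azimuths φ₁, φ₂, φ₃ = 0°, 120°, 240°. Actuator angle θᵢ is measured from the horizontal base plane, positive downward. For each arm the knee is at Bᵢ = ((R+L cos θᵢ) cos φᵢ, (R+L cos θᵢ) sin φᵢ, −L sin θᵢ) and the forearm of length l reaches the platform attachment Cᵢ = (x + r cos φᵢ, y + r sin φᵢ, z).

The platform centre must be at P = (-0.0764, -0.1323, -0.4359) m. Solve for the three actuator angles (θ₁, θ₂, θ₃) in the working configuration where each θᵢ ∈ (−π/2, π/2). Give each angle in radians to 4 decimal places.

arm 1 (φ=0.0°): x'=-0.0764, y'=-0.1323
  A cos θ + B sin θ = C:  0.2564·cos θ + -0.4359·sin θ = -0.3548
  √(A²+B²)=0.5057;  θ1 = -1.0391+2.3484 ≈ 1.3093
arm 2 (φ=120.0°): x'=-0.0764, y'=0.1323
  A cos θ + B sin θ = C:  0.2564·cos θ + -0.4359·sin θ = -0.3548
  √(A²+B²)=0.5057;  θ2 = -1.0391+2.3483 ≈ 1.3092
rotate P by −φ3: (0.1528, 0.0000, -0.4359)
  A=0.0272, B=-0.4359, C=(l²−L²−A²−y'²−z²)/(2L)=-0.0110
  √(A²+B²)=0.4367;  θ3 = -1.5084+1.5961 ≈ 0.0877

θ₁ = 1.3093, θ₂ = 1.3092, θ₃ = 0.0877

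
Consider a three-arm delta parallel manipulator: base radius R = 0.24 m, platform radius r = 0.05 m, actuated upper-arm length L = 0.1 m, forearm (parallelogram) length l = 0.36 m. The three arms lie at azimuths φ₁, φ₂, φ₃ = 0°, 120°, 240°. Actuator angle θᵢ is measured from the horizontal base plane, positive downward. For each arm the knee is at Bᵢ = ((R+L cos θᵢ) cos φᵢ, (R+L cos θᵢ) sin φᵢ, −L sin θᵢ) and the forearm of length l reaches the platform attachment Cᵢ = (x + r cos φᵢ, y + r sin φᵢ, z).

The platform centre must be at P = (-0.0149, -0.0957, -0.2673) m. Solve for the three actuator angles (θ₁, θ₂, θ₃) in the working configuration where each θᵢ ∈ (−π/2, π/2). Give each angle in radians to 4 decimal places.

θ₁ = 0.6984, θ₂ = 1.1341, θ₃ = -0.3486

arm 1 (φ=0.0°): x'=-0.0149, y'=-0.0957
  e−x'=0.2049;  (l²−L²−(e−x')²−y'²−z²)/2L = -0.0150
  θ1 = atan2(B,A) + arccos(C/0.3368) = 0.6984
rotate P by −φ2: (-0.0754, 0.0608, -0.2673)
  A=0.2654, B=-0.2673, C=(l²−L²−A²−y'²−z²)/(2L)=-0.1300
  γ=atan2(-0.2673,0.2654)=-0.7889;  ψ=arccos(-0.3450)=1.9230;  θ2=γ+ψ≈1.1341
rotate P by −φ3: (0.0903, 0.0349, -0.2673)
  A cos θ + B sin θ = C:  0.0997·cos θ + -0.2673·sin θ = 0.1850
  γ=atan2(-0.2673,0.0997)=-1.2139;  ψ=arccos(0.6484)=0.8653;  θ3=γ+ψ≈-0.3486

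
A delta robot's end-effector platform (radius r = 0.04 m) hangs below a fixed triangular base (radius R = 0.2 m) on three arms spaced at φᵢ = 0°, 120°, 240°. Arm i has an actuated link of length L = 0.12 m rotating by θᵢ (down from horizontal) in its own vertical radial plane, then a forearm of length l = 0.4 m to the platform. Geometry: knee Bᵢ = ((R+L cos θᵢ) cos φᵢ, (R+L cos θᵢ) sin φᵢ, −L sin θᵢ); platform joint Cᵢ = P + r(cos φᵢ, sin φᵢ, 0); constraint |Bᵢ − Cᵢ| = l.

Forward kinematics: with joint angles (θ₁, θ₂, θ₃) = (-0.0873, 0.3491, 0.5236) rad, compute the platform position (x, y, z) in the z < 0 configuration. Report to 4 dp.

(0.0513, 0.0165, -0.3176)

arm 1 at φ=0.0°: ρ1 = 0.2795;  O1 = (0.2795, 0.0000, 0.0105)
arm 2 at φ=120.0°: ρ2 = 0.2728;  O2 = (-0.1364, 0.2362, -0.0410)
O3 = (0.2639·cos240.0°, 0.2639·sin240.0°, -0.0600) = (-0.1320, -0.2286, -0.0600)
|O₂|²−|O₁|² = -0.0022;  |O₃|²−|O₁|² = -0.0050
linear system: -0.8318x+0.4724y = -0.0022−-0.1030z; -0.8230x+-0.4571y = -0.0050−-0.1409z
det = 0.7691;  x = 0.0044+-0.1478z,  y = 0.0031+-0.0422z
sphere 1 gives Az²+Bz+C=0 with A=1.0236, B=0.0602, C=-0.0842;  B²−4AC=0.3482;  roots -0.3176, 0.2588;  negative root z = -0.3176
x = 0.0513, y = 0.0165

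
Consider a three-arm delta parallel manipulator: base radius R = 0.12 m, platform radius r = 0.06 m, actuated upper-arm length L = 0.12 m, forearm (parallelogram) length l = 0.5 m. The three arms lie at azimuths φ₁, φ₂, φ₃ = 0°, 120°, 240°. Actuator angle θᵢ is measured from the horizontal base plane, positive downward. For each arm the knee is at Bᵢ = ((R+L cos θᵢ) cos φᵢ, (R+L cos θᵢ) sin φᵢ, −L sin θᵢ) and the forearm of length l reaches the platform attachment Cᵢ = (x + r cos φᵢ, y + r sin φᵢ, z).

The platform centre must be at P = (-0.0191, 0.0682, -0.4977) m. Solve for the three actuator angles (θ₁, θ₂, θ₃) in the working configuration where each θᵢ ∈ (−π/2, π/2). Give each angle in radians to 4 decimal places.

θ₁ = 0.3491, θ₂ = 0.0874, θ₃ = 0.4364

arm 1 (φ=0.0°): x'=-0.0191, y'=0.0682
  A=0.0791, B=-0.4977, C=(l²−L²−A²−y'²−z²)/(2L)=-0.0959
  θ1 = atan2(B,A) + arccos(C/0.5039) = 0.3491
rotate P by −φ2: (0.0686, -0.0176, -0.4977)
  e−x'=-0.0086;  (l²−L²−(e−x')²−y'²−z²)/2L = -0.0520
  γ=atan2(-0.4977,-0.0086)=-1.5881;  ψ=arccos(-0.1045)=1.6755;  θ2=γ+ψ≈0.0874
φ3=240.0° → target in arm frame (-0.0495, -0.0506)
  e−x'=0.1095;  (l²−L²−(e−x')²−y'²−z²)/2L = -0.1111
  θ3 = atan2(B,A) + arccos(C/0.5096) = 0.4364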